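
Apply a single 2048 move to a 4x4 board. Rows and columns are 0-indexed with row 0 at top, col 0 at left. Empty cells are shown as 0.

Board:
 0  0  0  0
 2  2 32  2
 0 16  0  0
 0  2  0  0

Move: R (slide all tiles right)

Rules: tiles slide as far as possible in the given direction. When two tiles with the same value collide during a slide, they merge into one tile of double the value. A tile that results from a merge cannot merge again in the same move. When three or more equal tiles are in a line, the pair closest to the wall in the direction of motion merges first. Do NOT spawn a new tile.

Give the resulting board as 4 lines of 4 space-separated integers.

Answer:  0  0  0  0
 0  4 32  2
 0  0  0 16
 0  0  0  2

Derivation:
Slide right:
row 0: [0, 0, 0, 0] -> [0, 0, 0, 0]
row 1: [2, 2, 32, 2] -> [0, 4, 32, 2]
row 2: [0, 16, 0, 0] -> [0, 0, 0, 16]
row 3: [0, 2, 0, 0] -> [0, 0, 0, 2]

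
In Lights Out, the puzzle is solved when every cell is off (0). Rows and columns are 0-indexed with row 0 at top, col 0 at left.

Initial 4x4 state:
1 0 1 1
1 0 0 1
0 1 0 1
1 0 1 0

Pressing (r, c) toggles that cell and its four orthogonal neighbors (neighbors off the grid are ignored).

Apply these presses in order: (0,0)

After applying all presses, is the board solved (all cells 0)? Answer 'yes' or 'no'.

After press 1 at (0,0):
0 1 1 1
0 0 0 1
0 1 0 1
1 0 1 0

Lights still on: 8

Answer: no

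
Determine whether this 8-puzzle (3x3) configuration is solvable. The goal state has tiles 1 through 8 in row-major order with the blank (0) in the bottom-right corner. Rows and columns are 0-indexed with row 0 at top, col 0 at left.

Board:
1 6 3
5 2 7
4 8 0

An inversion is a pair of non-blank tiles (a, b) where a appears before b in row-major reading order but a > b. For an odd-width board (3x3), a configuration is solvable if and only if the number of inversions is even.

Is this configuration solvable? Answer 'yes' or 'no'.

Inversions (pairs i<j in row-major order where tile[i] > tile[j] > 0): 8
8 is even, so the puzzle is solvable.

Answer: yes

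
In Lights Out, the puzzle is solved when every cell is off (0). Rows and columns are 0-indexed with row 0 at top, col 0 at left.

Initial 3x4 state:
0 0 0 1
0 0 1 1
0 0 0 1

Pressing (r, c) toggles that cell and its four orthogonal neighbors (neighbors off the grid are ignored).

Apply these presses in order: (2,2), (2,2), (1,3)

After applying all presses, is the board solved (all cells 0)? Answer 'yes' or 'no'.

After press 1 at (2,2):
0 0 0 1
0 0 0 1
0 1 1 0

After press 2 at (2,2):
0 0 0 1
0 0 1 1
0 0 0 1

After press 3 at (1,3):
0 0 0 0
0 0 0 0
0 0 0 0

Lights still on: 0

Answer: yes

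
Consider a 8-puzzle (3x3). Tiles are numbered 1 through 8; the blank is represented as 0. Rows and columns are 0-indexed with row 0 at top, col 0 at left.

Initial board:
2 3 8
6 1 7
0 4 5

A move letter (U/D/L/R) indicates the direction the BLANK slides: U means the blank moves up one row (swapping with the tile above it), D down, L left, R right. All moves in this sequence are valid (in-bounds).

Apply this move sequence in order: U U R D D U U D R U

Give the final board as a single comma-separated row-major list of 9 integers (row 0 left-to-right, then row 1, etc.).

Answer: 3, 1, 0, 2, 7, 8, 6, 4, 5

Derivation:
After move 1 (U):
2 3 8
0 1 7
6 4 5

After move 2 (U):
0 3 8
2 1 7
6 4 5

After move 3 (R):
3 0 8
2 1 7
6 4 5

After move 4 (D):
3 1 8
2 0 7
6 4 5

After move 5 (D):
3 1 8
2 4 7
6 0 5

After move 6 (U):
3 1 8
2 0 7
6 4 5

After move 7 (U):
3 0 8
2 1 7
6 4 5

After move 8 (D):
3 1 8
2 0 7
6 4 5

After move 9 (R):
3 1 8
2 7 0
6 4 5

After move 10 (U):
3 1 0
2 7 8
6 4 5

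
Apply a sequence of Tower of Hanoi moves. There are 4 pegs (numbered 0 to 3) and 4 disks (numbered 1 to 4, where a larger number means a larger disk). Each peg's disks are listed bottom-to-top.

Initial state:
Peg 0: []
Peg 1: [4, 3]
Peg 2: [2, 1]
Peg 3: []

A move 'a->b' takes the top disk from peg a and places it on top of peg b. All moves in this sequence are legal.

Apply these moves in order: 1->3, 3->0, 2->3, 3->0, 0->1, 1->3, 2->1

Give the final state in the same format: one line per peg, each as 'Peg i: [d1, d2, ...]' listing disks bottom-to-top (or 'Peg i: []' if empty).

Answer: Peg 0: [3]
Peg 1: [4, 2]
Peg 2: []
Peg 3: [1]

Derivation:
After move 1 (1->3):
Peg 0: []
Peg 1: [4]
Peg 2: [2, 1]
Peg 3: [3]

After move 2 (3->0):
Peg 0: [3]
Peg 1: [4]
Peg 2: [2, 1]
Peg 3: []

After move 3 (2->3):
Peg 0: [3]
Peg 1: [4]
Peg 2: [2]
Peg 3: [1]

After move 4 (3->0):
Peg 0: [3, 1]
Peg 1: [4]
Peg 2: [2]
Peg 3: []

After move 5 (0->1):
Peg 0: [3]
Peg 1: [4, 1]
Peg 2: [2]
Peg 3: []

After move 6 (1->3):
Peg 0: [3]
Peg 1: [4]
Peg 2: [2]
Peg 3: [1]

After move 7 (2->1):
Peg 0: [3]
Peg 1: [4, 2]
Peg 2: []
Peg 3: [1]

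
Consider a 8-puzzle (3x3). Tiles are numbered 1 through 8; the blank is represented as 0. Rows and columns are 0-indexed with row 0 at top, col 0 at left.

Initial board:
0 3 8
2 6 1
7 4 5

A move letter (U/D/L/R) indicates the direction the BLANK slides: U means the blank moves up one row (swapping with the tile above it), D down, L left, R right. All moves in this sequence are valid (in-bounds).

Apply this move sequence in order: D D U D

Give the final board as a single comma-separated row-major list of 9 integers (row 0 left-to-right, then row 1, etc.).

Answer: 2, 3, 8, 7, 6, 1, 0, 4, 5

Derivation:
After move 1 (D):
2 3 8
0 6 1
7 4 5

After move 2 (D):
2 3 8
7 6 1
0 4 5

After move 3 (U):
2 3 8
0 6 1
7 4 5

After move 4 (D):
2 3 8
7 6 1
0 4 5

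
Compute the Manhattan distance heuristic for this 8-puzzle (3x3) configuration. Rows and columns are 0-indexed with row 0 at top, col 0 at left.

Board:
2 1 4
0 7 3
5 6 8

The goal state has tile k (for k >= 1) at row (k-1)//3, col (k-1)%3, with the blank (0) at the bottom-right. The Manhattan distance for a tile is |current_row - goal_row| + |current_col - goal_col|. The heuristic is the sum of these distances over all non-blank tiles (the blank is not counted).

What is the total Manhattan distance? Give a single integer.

Tile 2: (0,0)->(0,1) = 1
Tile 1: (0,1)->(0,0) = 1
Tile 4: (0,2)->(1,0) = 3
Tile 7: (1,1)->(2,0) = 2
Tile 3: (1,2)->(0,2) = 1
Tile 5: (2,0)->(1,1) = 2
Tile 6: (2,1)->(1,2) = 2
Tile 8: (2,2)->(2,1) = 1
Sum: 1 + 1 + 3 + 2 + 1 + 2 + 2 + 1 = 13

Answer: 13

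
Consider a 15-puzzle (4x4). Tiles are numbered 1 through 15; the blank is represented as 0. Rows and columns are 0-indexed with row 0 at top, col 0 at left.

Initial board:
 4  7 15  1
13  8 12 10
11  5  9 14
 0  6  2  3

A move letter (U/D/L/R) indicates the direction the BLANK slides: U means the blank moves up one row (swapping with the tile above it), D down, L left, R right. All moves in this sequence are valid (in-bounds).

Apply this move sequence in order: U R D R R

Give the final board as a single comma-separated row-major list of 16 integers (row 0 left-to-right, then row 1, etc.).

After move 1 (U):
 4  7 15  1
13  8 12 10
 0  5  9 14
11  6  2  3

After move 2 (R):
 4  7 15  1
13  8 12 10
 5  0  9 14
11  6  2  3

After move 3 (D):
 4  7 15  1
13  8 12 10
 5  6  9 14
11  0  2  3

After move 4 (R):
 4  7 15  1
13  8 12 10
 5  6  9 14
11  2  0  3

After move 5 (R):
 4  7 15  1
13  8 12 10
 5  6  9 14
11  2  3  0

Answer: 4, 7, 15, 1, 13, 8, 12, 10, 5, 6, 9, 14, 11, 2, 3, 0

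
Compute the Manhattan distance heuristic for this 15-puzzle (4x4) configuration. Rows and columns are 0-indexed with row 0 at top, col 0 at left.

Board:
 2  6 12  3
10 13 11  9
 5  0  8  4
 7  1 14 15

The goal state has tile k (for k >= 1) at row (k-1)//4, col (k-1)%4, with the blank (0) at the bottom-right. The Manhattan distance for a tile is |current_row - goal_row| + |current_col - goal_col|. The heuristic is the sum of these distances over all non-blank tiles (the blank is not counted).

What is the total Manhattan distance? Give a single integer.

Answer: 31

Derivation:
Tile 2: at (0,0), goal (0,1), distance |0-0|+|0-1| = 1
Tile 6: at (0,1), goal (1,1), distance |0-1|+|1-1| = 1
Tile 12: at (0,2), goal (2,3), distance |0-2|+|2-3| = 3
Tile 3: at (0,3), goal (0,2), distance |0-0|+|3-2| = 1
Tile 10: at (1,0), goal (2,1), distance |1-2|+|0-1| = 2
Tile 13: at (1,1), goal (3,0), distance |1-3|+|1-0| = 3
Tile 11: at (1,2), goal (2,2), distance |1-2|+|2-2| = 1
Tile 9: at (1,3), goal (2,0), distance |1-2|+|3-0| = 4
Tile 5: at (2,0), goal (1,0), distance |2-1|+|0-0| = 1
Tile 8: at (2,2), goal (1,3), distance |2-1|+|2-3| = 2
Tile 4: at (2,3), goal (0,3), distance |2-0|+|3-3| = 2
Tile 7: at (3,0), goal (1,2), distance |3-1|+|0-2| = 4
Tile 1: at (3,1), goal (0,0), distance |3-0|+|1-0| = 4
Tile 14: at (3,2), goal (3,1), distance |3-3|+|2-1| = 1
Tile 15: at (3,3), goal (3,2), distance |3-3|+|3-2| = 1
Sum: 1 + 1 + 3 + 1 + 2 + 3 + 1 + 4 + 1 + 2 + 2 + 4 + 4 + 1 + 1 = 31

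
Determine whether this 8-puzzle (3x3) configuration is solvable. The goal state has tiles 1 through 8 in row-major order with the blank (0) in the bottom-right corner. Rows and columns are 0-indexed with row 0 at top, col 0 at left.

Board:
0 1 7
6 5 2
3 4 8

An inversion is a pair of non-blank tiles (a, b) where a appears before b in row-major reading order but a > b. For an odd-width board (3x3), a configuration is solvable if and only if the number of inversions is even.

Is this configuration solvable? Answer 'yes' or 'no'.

Inversions (pairs i<j in row-major order where tile[i] > tile[j] > 0): 12
12 is even, so the puzzle is solvable.

Answer: yes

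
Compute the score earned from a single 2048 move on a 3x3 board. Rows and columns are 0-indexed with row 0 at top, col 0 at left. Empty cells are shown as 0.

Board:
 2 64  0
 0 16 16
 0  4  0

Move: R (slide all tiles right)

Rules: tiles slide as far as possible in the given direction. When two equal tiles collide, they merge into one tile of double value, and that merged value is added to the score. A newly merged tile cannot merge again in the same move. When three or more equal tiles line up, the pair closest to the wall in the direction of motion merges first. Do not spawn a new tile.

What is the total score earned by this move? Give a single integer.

Slide right:
row 0: [2, 64, 0] -> [0, 2, 64]  score +0 (running 0)
row 1: [0, 16, 16] -> [0, 0, 32]  score +32 (running 32)
row 2: [0, 4, 0] -> [0, 0, 4]  score +0 (running 32)
Board after move:
 0  2 64
 0  0 32
 0  0  4

Answer: 32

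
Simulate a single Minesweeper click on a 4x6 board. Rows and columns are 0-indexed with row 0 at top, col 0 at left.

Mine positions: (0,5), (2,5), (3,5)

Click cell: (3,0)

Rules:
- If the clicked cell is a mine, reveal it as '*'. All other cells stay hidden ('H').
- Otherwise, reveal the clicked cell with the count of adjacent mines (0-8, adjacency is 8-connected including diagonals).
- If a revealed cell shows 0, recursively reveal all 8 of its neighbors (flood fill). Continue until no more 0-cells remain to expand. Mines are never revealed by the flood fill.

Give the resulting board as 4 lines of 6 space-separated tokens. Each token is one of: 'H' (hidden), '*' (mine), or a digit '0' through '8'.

0 0 0 0 1 H
0 0 0 0 2 H
0 0 0 0 2 H
0 0 0 0 2 H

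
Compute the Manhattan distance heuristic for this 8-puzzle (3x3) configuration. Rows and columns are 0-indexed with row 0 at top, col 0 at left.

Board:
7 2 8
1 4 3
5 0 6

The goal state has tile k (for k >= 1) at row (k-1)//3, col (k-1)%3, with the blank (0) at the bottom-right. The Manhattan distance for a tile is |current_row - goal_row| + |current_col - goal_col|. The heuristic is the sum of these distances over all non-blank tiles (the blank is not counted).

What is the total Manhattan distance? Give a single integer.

Tile 7: at (0,0), goal (2,0), distance |0-2|+|0-0| = 2
Tile 2: at (0,1), goal (0,1), distance |0-0|+|1-1| = 0
Tile 8: at (0,2), goal (2,1), distance |0-2|+|2-1| = 3
Tile 1: at (1,0), goal (0,0), distance |1-0|+|0-0| = 1
Tile 4: at (1,1), goal (1,0), distance |1-1|+|1-0| = 1
Tile 3: at (1,2), goal (0,2), distance |1-0|+|2-2| = 1
Tile 5: at (2,0), goal (1,1), distance |2-1|+|0-1| = 2
Tile 6: at (2,2), goal (1,2), distance |2-1|+|2-2| = 1
Sum: 2 + 0 + 3 + 1 + 1 + 1 + 2 + 1 = 11

Answer: 11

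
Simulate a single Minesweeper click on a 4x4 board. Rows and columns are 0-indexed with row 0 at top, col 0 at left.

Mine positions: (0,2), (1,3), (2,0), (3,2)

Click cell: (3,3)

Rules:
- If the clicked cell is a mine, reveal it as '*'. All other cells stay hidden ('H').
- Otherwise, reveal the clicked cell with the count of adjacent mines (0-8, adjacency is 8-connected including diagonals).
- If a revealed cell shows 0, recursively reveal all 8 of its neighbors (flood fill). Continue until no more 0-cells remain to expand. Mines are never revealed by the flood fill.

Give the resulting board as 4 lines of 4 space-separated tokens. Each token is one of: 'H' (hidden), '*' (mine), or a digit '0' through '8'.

H H H H
H H H H
H H H H
H H H 1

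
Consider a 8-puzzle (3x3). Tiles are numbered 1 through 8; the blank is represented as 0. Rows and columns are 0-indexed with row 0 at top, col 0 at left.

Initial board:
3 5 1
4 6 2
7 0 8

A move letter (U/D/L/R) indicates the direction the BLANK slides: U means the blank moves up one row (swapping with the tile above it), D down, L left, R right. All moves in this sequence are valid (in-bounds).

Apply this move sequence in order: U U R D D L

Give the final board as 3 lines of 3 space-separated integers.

Answer: 3 1 2
4 5 8
7 0 6

Derivation:
After move 1 (U):
3 5 1
4 0 2
7 6 8

After move 2 (U):
3 0 1
4 5 2
7 6 8

After move 3 (R):
3 1 0
4 5 2
7 6 8

After move 4 (D):
3 1 2
4 5 0
7 6 8

After move 5 (D):
3 1 2
4 5 8
7 6 0

After move 6 (L):
3 1 2
4 5 8
7 0 6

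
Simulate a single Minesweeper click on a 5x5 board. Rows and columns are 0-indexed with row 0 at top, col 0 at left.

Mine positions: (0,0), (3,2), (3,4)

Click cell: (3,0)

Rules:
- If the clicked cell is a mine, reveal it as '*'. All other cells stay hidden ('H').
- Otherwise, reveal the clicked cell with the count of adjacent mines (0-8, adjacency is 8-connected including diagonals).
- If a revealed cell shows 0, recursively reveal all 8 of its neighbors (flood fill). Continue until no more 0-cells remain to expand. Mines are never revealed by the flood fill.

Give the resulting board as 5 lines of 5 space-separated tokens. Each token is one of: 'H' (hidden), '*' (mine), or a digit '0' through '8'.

H H H H H
1 1 H H H
0 1 H H H
0 1 H H H
0 1 H H H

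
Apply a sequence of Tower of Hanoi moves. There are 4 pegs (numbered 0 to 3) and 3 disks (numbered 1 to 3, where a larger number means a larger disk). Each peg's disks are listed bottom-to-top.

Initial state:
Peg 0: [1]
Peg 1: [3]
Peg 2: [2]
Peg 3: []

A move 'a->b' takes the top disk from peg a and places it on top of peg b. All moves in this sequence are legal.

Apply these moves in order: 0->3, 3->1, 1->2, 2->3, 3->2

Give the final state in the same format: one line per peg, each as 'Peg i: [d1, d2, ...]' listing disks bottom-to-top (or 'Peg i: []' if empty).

Answer: Peg 0: []
Peg 1: [3]
Peg 2: [2, 1]
Peg 3: []

Derivation:
After move 1 (0->3):
Peg 0: []
Peg 1: [3]
Peg 2: [2]
Peg 3: [1]

After move 2 (3->1):
Peg 0: []
Peg 1: [3, 1]
Peg 2: [2]
Peg 3: []

After move 3 (1->2):
Peg 0: []
Peg 1: [3]
Peg 2: [2, 1]
Peg 3: []

After move 4 (2->3):
Peg 0: []
Peg 1: [3]
Peg 2: [2]
Peg 3: [1]

After move 5 (3->2):
Peg 0: []
Peg 1: [3]
Peg 2: [2, 1]
Peg 3: []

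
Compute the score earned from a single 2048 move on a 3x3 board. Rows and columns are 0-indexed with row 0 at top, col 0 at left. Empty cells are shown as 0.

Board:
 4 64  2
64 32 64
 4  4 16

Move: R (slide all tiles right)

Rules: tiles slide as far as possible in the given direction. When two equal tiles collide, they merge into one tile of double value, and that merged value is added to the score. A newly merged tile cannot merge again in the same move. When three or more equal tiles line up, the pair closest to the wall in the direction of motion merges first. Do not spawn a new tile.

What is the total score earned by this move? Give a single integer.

Answer: 8

Derivation:
Slide right:
row 0: [4, 64, 2] -> [4, 64, 2]  score +0 (running 0)
row 1: [64, 32, 64] -> [64, 32, 64]  score +0 (running 0)
row 2: [4, 4, 16] -> [0, 8, 16]  score +8 (running 8)
Board after move:
 4 64  2
64 32 64
 0  8 16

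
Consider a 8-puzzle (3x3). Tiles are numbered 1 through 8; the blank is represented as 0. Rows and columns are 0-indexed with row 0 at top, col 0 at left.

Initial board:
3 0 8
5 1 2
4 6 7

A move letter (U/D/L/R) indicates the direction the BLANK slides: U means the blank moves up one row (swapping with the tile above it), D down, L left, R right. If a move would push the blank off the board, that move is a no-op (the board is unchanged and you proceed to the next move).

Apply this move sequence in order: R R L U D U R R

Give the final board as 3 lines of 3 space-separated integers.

After move 1 (R):
3 8 0
5 1 2
4 6 7

After move 2 (R):
3 8 0
5 1 2
4 6 7

After move 3 (L):
3 0 8
5 1 2
4 6 7

After move 4 (U):
3 0 8
5 1 2
4 6 7

After move 5 (D):
3 1 8
5 0 2
4 6 7

After move 6 (U):
3 0 8
5 1 2
4 6 7

After move 7 (R):
3 8 0
5 1 2
4 6 7

After move 8 (R):
3 8 0
5 1 2
4 6 7

Answer: 3 8 0
5 1 2
4 6 7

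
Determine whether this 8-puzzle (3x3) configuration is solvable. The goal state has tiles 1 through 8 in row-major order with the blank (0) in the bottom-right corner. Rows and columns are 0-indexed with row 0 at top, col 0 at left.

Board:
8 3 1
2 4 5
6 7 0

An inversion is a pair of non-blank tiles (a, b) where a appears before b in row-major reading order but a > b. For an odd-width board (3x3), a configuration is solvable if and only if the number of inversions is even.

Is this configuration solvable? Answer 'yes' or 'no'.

Answer: no

Derivation:
Inversions (pairs i<j in row-major order where tile[i] > tile[j] > 0): 9
9 is odd, so the puzzle is not solvable.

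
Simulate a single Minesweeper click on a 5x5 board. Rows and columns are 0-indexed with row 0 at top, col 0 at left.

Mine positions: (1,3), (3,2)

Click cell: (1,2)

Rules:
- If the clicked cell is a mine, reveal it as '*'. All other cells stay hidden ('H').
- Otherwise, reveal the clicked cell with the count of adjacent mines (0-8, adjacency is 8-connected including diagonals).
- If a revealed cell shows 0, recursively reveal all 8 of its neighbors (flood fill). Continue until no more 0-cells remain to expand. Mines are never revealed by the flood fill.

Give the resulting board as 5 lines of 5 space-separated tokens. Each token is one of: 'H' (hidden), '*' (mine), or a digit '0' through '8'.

H H H H H
H H 1 H H
H H H H H
H H H H H
H H H H H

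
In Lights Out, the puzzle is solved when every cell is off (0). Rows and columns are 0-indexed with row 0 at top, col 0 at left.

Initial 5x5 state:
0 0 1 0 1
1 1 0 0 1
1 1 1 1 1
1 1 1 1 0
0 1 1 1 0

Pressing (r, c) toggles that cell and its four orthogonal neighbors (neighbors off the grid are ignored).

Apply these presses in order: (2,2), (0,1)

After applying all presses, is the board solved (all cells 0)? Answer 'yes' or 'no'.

Answer: no

Derivation:
After press 1 at (2,2):
0 0 1 0 1
1 1 1 0 1
1 0 0 0 1
1 1 0 1 0
0 1 1 1 0

After press 2 at (0,1):
1 1 0 0 1
1 0 1 0 1
1 0 0 0 1
1 1 0 1 0
0 1 1 1 0

Lights still on: 14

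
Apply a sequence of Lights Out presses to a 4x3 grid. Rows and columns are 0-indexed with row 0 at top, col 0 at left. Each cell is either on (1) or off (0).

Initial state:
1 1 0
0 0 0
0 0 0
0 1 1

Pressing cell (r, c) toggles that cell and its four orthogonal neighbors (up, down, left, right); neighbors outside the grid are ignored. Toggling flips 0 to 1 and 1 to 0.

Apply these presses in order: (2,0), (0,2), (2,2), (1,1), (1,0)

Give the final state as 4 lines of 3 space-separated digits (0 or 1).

After press 1 at (2,0):
1 1 0
1 0 0
1 1 0
1 1 1

After press 2 at (0,2):
1 0 1
1 0 1
1 1 0
1 1 1

After press 3 at (2,2):
1 0 1
1 0 0
1 0 1
1 1 0

After press 4 at (1,1):
1 1 1
0 1 1
1 1 1
1 1 0

After press 5 at (1,0):
0 1 1
1 0 1
0 1 1
1 1 0

Answer: 0 1 1
1 0 1
0 1 1
1 1 0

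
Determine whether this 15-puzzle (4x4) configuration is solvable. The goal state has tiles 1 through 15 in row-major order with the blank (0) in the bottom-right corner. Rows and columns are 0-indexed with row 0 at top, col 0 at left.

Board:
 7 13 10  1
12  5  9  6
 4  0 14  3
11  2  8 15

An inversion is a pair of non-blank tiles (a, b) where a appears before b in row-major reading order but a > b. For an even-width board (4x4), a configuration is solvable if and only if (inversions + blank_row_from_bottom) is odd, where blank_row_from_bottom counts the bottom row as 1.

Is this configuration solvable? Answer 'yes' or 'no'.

Answer: yes

Derivation:
Inversions: 53
Blank is in row 2 (0-indexed from top), which is row 2 counting from the bottom (bottom = 1).
53 + 2 = 55, which is odd, so the puzzle is solvable.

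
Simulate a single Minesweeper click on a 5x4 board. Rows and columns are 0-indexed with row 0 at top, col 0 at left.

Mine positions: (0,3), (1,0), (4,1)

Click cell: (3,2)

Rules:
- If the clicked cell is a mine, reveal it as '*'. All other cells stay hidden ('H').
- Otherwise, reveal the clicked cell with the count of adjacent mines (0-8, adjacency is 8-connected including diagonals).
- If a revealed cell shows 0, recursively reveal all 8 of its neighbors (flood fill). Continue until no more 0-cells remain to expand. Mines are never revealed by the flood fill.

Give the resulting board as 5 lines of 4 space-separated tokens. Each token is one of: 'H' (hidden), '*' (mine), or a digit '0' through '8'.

H H H H
H H H H
H H H H
H H 1 H
H H H H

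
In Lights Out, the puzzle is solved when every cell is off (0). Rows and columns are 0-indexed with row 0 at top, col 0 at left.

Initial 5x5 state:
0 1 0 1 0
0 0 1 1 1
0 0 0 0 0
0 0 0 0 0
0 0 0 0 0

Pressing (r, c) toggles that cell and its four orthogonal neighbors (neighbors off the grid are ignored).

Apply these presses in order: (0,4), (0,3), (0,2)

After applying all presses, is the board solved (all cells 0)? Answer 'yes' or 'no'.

After press 1 at (0,4):
0 1 0 0 1
0 0 1 1 0
0 0 0 0 0
0 0 0 0 0
0 0 0 0 0

After press 2 at (0,3):
0 1 1 1 0
0 0 1 0 0
0 0 0 0 0
0 0 0 0 0
0 0 0 0 0

After press 3 at (0,2):
0 0 0 0 0
0 0 0 0 0
0 0 0 0 0
0 0 0 0 0
0 0 0 0 0

Lights still on: 0

Answer: yes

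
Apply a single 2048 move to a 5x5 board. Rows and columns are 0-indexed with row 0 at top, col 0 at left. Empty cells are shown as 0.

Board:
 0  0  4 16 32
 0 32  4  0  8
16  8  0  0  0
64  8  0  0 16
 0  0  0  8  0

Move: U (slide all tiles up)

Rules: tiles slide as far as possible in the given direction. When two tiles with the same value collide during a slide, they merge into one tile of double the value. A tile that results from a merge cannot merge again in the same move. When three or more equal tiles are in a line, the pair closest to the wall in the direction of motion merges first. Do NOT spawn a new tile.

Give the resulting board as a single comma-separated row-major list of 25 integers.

Slide up:
col 0: [0, 0, 16, 64, 0] -> [16, 64, 0, 0, 0]
col 1: [0, 32, 8, 8, 0] -> [32, 16, 0, 0, 0]
col 2: [4, 4, 0, 0, 0] -> [8, 0, 0, 0, 0]
col 3: [16, 0, 0, 0, 8] -> [16, 8, 0, 0, 0]
col 4: [32, 8, 0, 16, 0] -> [32, 8, 16, 0, 0]

Answer: 16, 32, 8, 16, 32, 64, 16, 0, 8, 8, 0, 0, 0, 0, 16, 0, 0, 0, 0, 0, 0, 0, 0, 0, 0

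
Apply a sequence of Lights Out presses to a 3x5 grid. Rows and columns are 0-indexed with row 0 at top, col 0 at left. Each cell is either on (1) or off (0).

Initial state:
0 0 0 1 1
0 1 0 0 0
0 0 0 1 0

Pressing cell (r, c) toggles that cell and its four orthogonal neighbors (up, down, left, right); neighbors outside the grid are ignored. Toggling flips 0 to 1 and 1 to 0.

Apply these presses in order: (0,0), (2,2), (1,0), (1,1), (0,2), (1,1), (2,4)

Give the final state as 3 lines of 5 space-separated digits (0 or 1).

After press 1 at (0,0):
1 1 0 1 1
1 1 0 0 0
0 0 0 1 0

After press 2 at (2,2):
1 1 0 1 1
1 1 1 0 0
0 1 1 0 0

After press 3 at (1,0):
0 1 0 1 1
0 0 1 0 0
1 1 1 0 0

After press 4 at (1,1):
0 0 0 1 1
1 1 0 0 0
1 0 1 0 0

After press 5 at (0,2):
0 1 1 0 1
1 1 1 0 0
1 0 1 0 0

After press 6 at (1,1):
0 0 1 0 1
0 0 0 0 0
1 1 1 0 0

After press 7 at (2,4):
0 0 1 0 1
0 0 0 0 1
1 1 1 1 1

Answer: 0 0 1 0 1
0 0 0 0 1
1 1 1 1 1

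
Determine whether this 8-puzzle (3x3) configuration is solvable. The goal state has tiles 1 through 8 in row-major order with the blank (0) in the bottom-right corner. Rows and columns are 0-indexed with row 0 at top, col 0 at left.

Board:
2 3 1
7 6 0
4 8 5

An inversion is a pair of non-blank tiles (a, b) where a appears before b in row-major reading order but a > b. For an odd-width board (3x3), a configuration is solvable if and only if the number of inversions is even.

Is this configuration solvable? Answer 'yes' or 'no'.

Inversions (pairs i<j in row-major order where tile[i] > tile[j] > 0): 8
8 is even, so the puzzle is solvable.

Answer: yes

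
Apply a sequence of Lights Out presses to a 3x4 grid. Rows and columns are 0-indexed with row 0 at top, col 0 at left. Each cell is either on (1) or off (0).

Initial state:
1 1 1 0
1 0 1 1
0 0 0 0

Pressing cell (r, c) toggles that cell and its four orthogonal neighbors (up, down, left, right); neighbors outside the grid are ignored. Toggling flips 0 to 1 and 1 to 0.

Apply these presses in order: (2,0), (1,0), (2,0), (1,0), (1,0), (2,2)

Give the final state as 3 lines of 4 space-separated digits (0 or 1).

Answer: 0 1 1 0
0 1 0 1
1 1 1 1

Derivation:
After press 1 at (2,0):
1 1 1 0
0 0 1 1
1 1 0 0

After press 2 at (1,0):
0 1 1 0
1 1 1 1
0 1 0 0

After press 3 at (2,0):
0 1 1 0
0 1 1 1
1 0 0 0

After press 4 at (1,0):
1 1 1 0
1 0 1 1
0 0 0 0

After press 5 at (1,0):
0 1 1 0
0 1 1 1
1 0 0 0

After press 6 at (2,2):
0 1 1 0
0 1 0 1
1 1 1 1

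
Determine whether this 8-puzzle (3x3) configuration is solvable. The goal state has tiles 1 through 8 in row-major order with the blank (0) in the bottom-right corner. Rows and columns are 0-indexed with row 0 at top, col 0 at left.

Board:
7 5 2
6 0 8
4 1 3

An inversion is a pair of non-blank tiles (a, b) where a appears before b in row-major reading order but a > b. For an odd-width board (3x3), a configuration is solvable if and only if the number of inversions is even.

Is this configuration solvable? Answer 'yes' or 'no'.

Inversions (pairs i<j in row-major order where tile[i] > tile[j] > 0): 19
19 is odd, so the puzzle is not solvable.

Answer: no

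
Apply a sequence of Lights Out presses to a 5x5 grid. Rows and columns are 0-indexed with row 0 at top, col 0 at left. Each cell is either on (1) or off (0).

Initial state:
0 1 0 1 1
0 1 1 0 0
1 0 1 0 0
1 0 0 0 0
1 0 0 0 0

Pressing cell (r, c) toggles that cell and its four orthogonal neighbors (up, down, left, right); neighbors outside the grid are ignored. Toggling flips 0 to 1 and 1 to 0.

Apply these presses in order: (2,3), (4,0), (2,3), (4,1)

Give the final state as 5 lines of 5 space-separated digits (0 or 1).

Answer: 0 1 0 1 1
0 1 1 0 0
1 0 1 0 0
0 1 0 0 0
1 0 1 0 0

Derivation:
After press 1 at (2,3):
0 1 0 1 1
0 1 1 1 0
1 0 0 1 1
1 0 0 1 0
1 0 0 0 0

After press 2 at (4,0):
0 1 0 1 1
0 1 1 1 0
1 0 0 1 1
0 0 0 1 0
0 1 0 0 0

After press 3 at (2,3):
0 1 0 1 1
0 1 1 0 0
1 0 1 0 0
0 0 0 0 0
0 1 0 0 0

After press 4 at (4,1):
0 1 0 1 1
0 1 1 0 0
1 0 1 0 0
0 1 0 0 0
1 0 1 0 0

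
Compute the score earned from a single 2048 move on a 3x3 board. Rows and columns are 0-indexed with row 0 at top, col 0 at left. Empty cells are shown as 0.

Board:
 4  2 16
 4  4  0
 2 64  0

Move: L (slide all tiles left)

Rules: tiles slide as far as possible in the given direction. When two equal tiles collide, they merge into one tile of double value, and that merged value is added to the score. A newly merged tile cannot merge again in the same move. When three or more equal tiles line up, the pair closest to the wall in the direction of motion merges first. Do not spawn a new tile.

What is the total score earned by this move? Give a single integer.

Slide left:
row 0: [4, 2, 16] -> [4, 2, 16]  score +0 (running 0)
row 1: [4, 4, 0] -> [8, 0, 0]  score +8 (running 8)
row 2: [2, 64, 0] -> [2, 64, 0]  score +0 (running 8)
Board after move:
 4  2 16
 8  0  0
 2 64  0

Answer: 8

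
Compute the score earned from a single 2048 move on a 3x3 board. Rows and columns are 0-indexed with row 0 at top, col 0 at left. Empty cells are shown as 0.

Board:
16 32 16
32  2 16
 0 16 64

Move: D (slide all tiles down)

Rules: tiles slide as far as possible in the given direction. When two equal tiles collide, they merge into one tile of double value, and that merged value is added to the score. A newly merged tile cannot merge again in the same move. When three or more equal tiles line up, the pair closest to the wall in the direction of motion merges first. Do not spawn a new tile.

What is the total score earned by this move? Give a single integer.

Slide down:
col 0: [16, 32, 0] -> [0, 16, 32]  score +0 (running 0)
col 1: [32, 2, 16] -> [32, 2, 16]  score +0 (running 0)
col 2: [16, 16, 64] -> [0, 32, 64]  score +32 (running 32)
Board after move:
 0 32  0
16  2 32
32 16 64

Answer: 32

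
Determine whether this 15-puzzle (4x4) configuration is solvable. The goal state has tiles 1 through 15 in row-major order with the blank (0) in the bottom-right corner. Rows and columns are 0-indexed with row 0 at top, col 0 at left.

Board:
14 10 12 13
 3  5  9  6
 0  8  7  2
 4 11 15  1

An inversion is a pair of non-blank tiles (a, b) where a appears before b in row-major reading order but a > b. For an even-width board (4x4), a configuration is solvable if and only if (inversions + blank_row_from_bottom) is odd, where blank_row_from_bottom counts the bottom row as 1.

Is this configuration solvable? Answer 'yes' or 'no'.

Answer: yes

Derivation:
Inversions: 67
Blank is in row 2 (0-indexed from top), which is row 2 counting from the bottom (bottom = 1).
67 + 2 = 69, which is odd, so the puzzle is solvable.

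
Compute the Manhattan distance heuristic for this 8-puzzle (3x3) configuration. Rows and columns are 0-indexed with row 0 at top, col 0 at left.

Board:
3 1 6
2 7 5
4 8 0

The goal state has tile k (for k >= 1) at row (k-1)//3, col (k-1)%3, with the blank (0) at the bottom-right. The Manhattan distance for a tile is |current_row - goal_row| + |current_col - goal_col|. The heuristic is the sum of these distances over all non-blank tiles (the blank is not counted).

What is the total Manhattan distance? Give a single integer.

Answer: 10

Derivation:
Tile 3: (0,0)->(0,2) = 2
Tile 1: (0,1)->(0,0) = 1
Tile 6: (0,2)->(1,2) = 1
Tile 2: (1,0)->(0,1) = 2
Tile 7: (1,1)->(2,0) = 2
Tile 5: (1,2)->(1,1) = 1
Tile 4: (2,0)->(1,0) = 1
Tile 8: (2,1)->(2,1) = 0
Sum: 2 + 1 + 1 + 2 + 2 + 1 + 1 + 0 = 10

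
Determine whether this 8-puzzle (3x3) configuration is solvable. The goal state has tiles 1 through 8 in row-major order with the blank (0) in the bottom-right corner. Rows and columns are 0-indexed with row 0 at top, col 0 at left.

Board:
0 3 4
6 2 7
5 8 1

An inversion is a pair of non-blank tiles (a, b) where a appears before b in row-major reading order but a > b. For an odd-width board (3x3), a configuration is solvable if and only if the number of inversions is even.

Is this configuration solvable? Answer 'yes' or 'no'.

Answer: yes

Derivation:
Inversions (pairs i<j in row-major order where tile[i] > tile[j] > 0): 12
12 is even, so the puzzle is solvable.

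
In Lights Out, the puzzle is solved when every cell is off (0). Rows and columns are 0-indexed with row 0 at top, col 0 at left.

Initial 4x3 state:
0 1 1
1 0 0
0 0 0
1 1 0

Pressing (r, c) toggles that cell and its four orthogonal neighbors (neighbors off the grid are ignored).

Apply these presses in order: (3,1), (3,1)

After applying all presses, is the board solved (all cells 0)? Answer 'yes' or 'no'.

After press 1 at (3,1):
0 1 1
1 0 0
0 1 0
0 0 1

After press 2 at (3,1):
0 1 1
1 0 0
0 0 0
1 1 0

Lights still on: 5

Answer: no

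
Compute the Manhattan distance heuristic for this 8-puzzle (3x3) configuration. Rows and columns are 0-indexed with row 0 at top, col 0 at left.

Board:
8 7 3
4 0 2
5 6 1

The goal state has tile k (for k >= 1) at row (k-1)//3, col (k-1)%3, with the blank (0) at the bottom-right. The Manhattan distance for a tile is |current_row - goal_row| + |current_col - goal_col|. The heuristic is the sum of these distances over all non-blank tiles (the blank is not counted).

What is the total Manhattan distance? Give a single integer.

Tile 8: (0,0)->(2,1) = 3
Tile 7: (0,1)->(2,0) = 3
Tile 3: (0,2)->(0,2) = 0
Tile 4: (1,0)->(1,0) = 0
Tile 2: (1,2)->(0,1) = 2
Tile 5: (2,0)->(1,1) = 2
Tile 6: (2,1)->(1,2) = 2
Tile 1: (2,2)->(0,0) = 4
Sum: 3 + 3 + 0 + 0 + 2 + 2 + 2 + 4 = 16

Answer: 16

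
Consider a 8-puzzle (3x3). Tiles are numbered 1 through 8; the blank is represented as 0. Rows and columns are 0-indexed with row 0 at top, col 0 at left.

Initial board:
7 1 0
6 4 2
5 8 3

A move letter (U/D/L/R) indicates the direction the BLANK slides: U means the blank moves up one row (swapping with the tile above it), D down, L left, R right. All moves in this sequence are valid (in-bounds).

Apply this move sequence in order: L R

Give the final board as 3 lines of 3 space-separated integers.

Answer: 7 1 0
6 4 2
5 8 3

Derivation:
After move 1 (L):
7 0 1
6 4 2
5 8 3

After move 2 (R):
7 1 0
6 4 2
5 8 3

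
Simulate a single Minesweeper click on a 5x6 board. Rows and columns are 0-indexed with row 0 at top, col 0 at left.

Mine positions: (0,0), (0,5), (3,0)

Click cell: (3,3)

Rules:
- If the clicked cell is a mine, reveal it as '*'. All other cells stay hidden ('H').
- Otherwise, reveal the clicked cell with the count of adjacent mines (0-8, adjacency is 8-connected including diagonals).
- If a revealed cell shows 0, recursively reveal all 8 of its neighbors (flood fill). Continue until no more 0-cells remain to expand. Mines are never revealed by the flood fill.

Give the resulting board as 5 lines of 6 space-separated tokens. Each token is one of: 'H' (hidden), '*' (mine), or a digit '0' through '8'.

H 1 0 0 1 H
H 1 0 0 1 1
H 1 0 0 0 0
H 1 0 0 0 0
H 1 0 0 0 0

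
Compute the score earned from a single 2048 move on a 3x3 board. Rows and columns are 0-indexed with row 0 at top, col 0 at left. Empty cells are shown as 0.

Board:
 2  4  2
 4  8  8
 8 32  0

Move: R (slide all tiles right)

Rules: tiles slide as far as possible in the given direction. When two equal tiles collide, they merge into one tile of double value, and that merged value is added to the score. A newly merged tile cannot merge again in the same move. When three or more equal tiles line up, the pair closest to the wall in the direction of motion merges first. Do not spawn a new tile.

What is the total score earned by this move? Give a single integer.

Slide right:
row 0: [2, 4, 2] -> [2, 4, 2]  score +0 (running 0)
row 1: [4, 8, 8] -> [0, 4, 16]  score +16 (running 16)
row 2: [8, 32, 0] -> [0, 8, 32]  score +0 (running 16)
Board after move:
 2  4  2
 0  4 16
 0  8 32

Answer: 16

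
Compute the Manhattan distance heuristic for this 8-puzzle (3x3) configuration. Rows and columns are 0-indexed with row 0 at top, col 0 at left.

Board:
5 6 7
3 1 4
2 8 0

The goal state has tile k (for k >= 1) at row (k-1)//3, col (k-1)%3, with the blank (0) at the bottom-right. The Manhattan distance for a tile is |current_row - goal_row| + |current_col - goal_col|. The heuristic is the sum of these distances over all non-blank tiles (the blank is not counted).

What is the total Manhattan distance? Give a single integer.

Answer: 18

Derivation:
Tile 5: at (0,0), goal (1,1), distance |0-1|+|0-1| = 2
Tile 6: at (0,1), goal (1,2), distance |0-1|+|1-2| = 2
Tile 7: at (0,2), goal (2,0), distance |0-2|+|2-0| = 4
Tile 3: at (1,0), goal (0,2), distance |1-0|+|0-2| = 3
Tile 1: at (1,1), goal (0,0), distance |1-0|+|1-0| = 2
Tile 4: at (1,2), goal (1,0), distance |1-1|+|2-0| = 2
Tile 2: at (2,0), goal (0,1), distance |2-0|+|0-1| = 3
Tile 8: at (2,1), goal (2,1), distance |2-2|+|1-1| = 0
Sum: 2 + 2 + 4 + 3 + 2 + 2 + 3 + 0 = 18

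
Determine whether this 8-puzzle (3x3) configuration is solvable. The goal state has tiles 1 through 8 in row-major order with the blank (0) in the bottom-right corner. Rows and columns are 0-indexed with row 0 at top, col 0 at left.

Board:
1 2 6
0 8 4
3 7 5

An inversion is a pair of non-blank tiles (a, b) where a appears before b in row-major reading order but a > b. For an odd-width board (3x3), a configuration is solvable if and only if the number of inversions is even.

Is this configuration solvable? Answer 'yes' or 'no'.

Inversions (pairs i<j in row-major order where tile[i] > tile[j] > 0): 9
9 is odd, so the puzzle is not solvable.

Answer: no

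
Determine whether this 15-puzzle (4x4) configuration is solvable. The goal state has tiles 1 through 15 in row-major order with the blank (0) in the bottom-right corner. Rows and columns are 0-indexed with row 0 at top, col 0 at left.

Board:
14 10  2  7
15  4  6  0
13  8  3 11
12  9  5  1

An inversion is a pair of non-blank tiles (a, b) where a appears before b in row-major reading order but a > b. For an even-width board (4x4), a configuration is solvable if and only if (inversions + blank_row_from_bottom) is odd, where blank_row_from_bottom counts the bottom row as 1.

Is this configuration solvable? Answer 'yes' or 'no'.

Answer: no

Derivation:
Inversions: 63
Blank is in row 1 (0-indexed from top), which is row 3 counting from the bottom (bottom = 1).
63 + 3 = 66, which is even, so the puzzle is not solvable.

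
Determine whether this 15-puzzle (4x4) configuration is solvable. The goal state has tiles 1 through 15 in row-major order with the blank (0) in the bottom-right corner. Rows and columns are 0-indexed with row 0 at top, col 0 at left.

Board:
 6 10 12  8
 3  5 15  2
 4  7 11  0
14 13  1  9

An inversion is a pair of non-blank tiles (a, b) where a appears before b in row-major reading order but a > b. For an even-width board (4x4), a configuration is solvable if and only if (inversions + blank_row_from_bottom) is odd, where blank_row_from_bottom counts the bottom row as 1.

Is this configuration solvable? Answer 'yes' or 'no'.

Inversions: 51
Blank is in row 2 (0-indexed from top), which is row 2 counting from the bottom (bottom = 1).
51 + 2 = 53, which is odd, so the puzzle is solvable.

Answer: yes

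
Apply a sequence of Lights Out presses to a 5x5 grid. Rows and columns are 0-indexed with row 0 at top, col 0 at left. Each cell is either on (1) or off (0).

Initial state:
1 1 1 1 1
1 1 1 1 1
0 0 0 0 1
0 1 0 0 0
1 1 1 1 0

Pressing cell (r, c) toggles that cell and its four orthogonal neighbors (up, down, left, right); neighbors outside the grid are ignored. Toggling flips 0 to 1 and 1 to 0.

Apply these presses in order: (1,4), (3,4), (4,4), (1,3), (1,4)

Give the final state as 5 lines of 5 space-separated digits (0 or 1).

Answer: 1 1 1 0 1
1 1 0 0 0
0 0 0 1 0
0 1 0 1 0
1 1 1 0 0

Derivation:
After press 1 at (1,4):
1 1 1 1 0
1 1 1 0 0
0 0 0 0 0
0 1 0 0 0
1 1 1 1 0

After press 2 at (3,4):
1 1 1 1 0
1 1 1 0 0
0 0 0 0 1
0 1 0 1 1
1 1 1 1 1

After press 3 at (4,4):
1 1 1 1 0
1 1 1 0 0
0 0 0 0 1
0 1 0 1 0
1 1 1 0 0

After press 4 at (1,3):
1 1 1 0 0
1 1 0 1 1
0 0 0 1 1
0 1 0 1 0
1 1 1 0 0

After press 5 at (1,4):
1 1 1 0 1
1 1 0 0 0
0 0 0 1 0
0 1 0 1 0
1 1 1 0 0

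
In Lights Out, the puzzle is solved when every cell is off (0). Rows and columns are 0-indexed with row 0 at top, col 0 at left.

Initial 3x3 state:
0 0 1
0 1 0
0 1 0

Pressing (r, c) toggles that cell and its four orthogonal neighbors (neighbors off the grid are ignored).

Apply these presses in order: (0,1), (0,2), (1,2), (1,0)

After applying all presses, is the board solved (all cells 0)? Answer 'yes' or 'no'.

After press 1 at (0,1):
1 1 0
0 0 0
0 1 0

After press 2 at (0,2):
1 0 1
0 0 1
0 1 0

After press 3 at (1,2):
1 0 0
0 1 0
0 1 1

After press 4 at (1,0):
0 0 0
1 0 0
1 1 1

Lights still on: 4

Answer: no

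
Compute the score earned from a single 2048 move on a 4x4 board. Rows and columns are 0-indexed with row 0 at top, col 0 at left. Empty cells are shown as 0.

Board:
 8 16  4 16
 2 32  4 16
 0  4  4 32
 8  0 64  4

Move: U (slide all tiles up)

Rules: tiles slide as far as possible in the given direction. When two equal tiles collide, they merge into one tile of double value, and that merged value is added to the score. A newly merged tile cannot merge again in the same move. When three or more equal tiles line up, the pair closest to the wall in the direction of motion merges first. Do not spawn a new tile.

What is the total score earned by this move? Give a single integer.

Slide up:
col 0: [8, 2, 0, 8] -> [8, 2, 8, 0]  score +0 (running 0)
col 1: [16, 32, 4, 0] -> [16, 32, 4, 0]  score +0 (running 0)
col 2: [4, 4, 4, 64] -> [8, 4, 64, 0]  score +8 (running 8)
col 3: [16, 16, 32, 4] -> [32, 32, 4, 0]  score +32 (running 40)
Board after move:
 8 16  8 32
 2 32  4 32
 8  4 64  4
 0  0  0  0

Answer: 40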